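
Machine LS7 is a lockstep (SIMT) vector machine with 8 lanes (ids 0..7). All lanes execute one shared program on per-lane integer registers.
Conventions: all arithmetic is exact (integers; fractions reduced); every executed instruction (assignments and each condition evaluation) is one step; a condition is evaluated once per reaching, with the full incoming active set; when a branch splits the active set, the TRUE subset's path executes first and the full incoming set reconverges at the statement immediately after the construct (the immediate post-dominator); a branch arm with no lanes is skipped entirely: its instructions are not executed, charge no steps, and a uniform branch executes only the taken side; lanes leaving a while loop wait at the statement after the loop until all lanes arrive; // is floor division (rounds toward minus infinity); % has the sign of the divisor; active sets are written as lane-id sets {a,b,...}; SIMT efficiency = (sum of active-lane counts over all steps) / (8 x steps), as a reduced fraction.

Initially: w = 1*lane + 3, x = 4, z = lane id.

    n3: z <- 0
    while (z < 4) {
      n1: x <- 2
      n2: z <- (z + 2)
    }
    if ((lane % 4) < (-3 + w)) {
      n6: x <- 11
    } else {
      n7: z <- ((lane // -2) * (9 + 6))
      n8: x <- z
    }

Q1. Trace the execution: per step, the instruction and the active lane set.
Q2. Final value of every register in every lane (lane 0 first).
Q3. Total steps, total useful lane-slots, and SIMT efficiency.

step 0: z <- 0                       {0,1,2,3,4,5,6,7}
step 1: eval (z < 4)                 {0,1,2,3,4,5,6,7}
step 2: x <- 2                       {0,1,2,3,4,5,6,7}
step 3: z <- (z + 2)                 {0,1,2,3,4,5,6,7}
step 4: eval (z < 4)                 {0,1,2,3,4,5,6,7}
step 5: x <- 2                       {0,1,2,3,4,5,6,7}
step 6: z <- (z + 2)                 {0,1,2,3,4,5,6,7}
step 7: eval (z < 4)                 {0,1,2,3,4,5,6,7}
step 8: eval ((lane % 4) < (-3 + w)) {0,1,2,3,4,5,6,7}
step 9: x <- 11                      {4,5,6,7}
step 10: z <- ((lane // -2) * (9 + 6)) {0,1,2,3}
step 11: x <- z                       {0,1,2,3}

Answer: 12 steps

w: 3,4,5,6,7,8,9,10
x: 0,-15,-15,-30,11,11,11,11
z: 0,-15,-15,-30,4,4,4,4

steps = 12; useful = 84; efficiency = 84/96 = 7/8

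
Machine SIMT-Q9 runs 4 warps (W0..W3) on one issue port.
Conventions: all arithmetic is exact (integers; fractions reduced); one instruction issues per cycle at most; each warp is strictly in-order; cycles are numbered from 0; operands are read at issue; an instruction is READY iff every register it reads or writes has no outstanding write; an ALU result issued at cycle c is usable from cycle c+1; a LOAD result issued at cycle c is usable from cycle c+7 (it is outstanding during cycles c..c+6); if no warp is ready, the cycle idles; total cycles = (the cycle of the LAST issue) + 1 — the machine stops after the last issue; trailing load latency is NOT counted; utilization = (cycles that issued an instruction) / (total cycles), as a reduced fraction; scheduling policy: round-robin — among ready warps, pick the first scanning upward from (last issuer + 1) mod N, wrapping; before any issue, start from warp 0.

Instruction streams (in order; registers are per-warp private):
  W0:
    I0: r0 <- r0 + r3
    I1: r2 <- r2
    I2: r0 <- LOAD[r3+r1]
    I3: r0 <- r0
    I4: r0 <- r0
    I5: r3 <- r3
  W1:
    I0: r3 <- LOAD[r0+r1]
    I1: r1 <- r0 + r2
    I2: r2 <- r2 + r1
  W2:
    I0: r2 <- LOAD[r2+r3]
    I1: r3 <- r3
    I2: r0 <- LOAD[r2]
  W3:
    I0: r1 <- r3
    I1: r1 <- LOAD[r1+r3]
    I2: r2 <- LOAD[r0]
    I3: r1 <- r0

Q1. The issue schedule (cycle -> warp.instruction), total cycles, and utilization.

cycle 0: W0.I0
cycle 1: W1.I0
cycle 2: W2.I0
cycle 3: W3.I0
cycle 4: W0.I1
cycle 5: W1.I1
cycle 6: W2.I1
cycle 7: W3.I1
cycle 8: W0.I2
cycle 9: W1.I2
cycle 10: W2.I2
cycle 11: W3.I2
cycle 12: idle
cycle 13: idle
cycle 14: W3.I3
cycle 15: W0.I3
cycle 16: W0.I4
cycle 17: W0.I5

Answer: 18 cycles, utilization 8/9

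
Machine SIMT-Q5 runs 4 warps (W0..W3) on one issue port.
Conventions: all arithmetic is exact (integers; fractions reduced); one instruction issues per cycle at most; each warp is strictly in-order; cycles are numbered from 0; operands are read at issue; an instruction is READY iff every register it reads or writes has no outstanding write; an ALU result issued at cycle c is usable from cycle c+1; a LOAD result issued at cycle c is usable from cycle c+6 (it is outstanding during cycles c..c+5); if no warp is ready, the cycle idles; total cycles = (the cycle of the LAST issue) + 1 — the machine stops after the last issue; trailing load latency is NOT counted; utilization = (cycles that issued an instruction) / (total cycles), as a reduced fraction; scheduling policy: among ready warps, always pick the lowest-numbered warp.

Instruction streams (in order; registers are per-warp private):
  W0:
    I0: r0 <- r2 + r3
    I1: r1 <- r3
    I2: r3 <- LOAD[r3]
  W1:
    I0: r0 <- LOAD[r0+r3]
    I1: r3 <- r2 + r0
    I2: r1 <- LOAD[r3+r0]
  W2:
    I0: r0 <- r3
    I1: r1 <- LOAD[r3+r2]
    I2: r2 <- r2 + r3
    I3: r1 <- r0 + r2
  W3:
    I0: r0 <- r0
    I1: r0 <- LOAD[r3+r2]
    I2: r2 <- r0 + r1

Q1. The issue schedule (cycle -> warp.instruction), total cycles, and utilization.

cycle 0: W0.I0
cycle 1: W0.I1
cycle 2: W0.I2
cycle 3: W1.I0
cycle 4: W2.I0
cycle 5: W2.I1
cycle 6: W2.I2
cycle 7: W3.I0
cycle 8: W3.I1
cycle 9: W1.I1
cycle 10: W1.I2
cycle 11: W2.I3
cycle 12: idle
cycle 13: idle
cycle 14: W3.I2

Answer: 15 cycles, utilization 13/15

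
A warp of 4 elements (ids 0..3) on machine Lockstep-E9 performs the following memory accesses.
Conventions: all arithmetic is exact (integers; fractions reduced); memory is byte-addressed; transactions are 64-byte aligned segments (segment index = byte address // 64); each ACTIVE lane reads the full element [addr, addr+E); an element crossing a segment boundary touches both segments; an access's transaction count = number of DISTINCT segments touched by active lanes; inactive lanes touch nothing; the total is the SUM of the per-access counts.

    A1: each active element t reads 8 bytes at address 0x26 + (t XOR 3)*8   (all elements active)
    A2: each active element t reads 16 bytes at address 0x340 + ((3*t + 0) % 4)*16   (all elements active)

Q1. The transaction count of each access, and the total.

A1: 2 transactions
A2: 1 transaction

Answer: 2,1; total 3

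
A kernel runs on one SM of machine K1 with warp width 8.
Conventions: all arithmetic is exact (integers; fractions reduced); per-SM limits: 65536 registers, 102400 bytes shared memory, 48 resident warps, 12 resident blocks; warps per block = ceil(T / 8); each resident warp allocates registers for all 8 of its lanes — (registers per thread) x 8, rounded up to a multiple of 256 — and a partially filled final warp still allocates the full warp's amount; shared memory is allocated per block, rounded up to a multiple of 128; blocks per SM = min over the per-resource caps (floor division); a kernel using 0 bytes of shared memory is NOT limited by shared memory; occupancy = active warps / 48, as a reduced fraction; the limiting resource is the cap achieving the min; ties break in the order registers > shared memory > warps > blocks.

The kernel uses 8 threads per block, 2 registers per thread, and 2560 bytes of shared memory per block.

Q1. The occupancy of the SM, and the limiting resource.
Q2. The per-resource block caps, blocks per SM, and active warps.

Answer: occupancy 1/4, limited by blocks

registers: 256 blocks
shared memory: 40 blocks
warps: 48 blocks
blocks: 12 blocks

Answer: 12 blocks, 12 active warps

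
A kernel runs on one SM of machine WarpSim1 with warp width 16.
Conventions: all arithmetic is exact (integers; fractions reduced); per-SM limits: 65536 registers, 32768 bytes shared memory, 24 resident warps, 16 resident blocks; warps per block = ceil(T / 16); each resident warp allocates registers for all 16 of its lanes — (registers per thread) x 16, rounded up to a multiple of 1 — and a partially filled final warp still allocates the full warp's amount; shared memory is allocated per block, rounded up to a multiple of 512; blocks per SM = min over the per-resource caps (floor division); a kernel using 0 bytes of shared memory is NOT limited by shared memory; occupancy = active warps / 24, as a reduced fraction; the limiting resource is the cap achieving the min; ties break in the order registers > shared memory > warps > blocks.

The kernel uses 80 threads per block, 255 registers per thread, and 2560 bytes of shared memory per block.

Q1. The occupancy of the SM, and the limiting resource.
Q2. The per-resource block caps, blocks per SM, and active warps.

Answer: occupancy 5/8, limited by registers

registers: 3 blocks
shared memory: 12 blocks
warps: 4 blocks
blocks: 16 blocks

Answer: 3 blocks, 15 active warps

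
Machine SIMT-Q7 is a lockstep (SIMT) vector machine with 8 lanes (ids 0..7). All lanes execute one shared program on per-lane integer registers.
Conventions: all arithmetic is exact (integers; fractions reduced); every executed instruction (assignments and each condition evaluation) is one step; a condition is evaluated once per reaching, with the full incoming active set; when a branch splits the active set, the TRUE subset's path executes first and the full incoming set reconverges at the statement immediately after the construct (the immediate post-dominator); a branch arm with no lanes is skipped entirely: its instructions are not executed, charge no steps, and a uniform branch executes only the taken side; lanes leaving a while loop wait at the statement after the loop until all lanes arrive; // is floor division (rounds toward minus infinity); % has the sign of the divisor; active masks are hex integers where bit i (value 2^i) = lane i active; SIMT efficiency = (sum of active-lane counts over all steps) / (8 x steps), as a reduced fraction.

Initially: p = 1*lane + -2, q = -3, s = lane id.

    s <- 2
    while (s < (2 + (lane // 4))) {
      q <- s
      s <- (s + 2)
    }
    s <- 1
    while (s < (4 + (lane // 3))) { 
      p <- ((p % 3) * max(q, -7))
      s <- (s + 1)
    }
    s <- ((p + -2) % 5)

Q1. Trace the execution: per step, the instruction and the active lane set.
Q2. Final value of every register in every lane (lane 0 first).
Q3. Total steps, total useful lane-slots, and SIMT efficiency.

step 0: s <- 2                       0xff
step 1: eval (s < (2 + (lane // 4))) 0xff
step 2: q <- s                       0xf0
step 3: s <- (s + 2)                 0xf0
step 4: eval (s < (2 + (lane // 4))) 0xf0
step 5: s <- 1                       0xff
step 6: eval (s < (4 + (lane // 3))) 0xff
step 7: p <- ((p % 3) * max(q, -7))  0xff
step 8: s <- (s + 1)                 0xff
step 9: eval (s < (4 + (lane // 3))) 0xff
step 10: p <- ((p % 3) * max(q, -7))  0xff
step 11: s <- (s + 1)                 0xff
step 12: eval (s < (4 + (lane // 3))) 0xff
step 13: p <- ((p % 3) * max(q, -7))  0xff
step 14: s <- (s + 1)                 0xff
step 15: eval (s < (4 + (lane // 3))) 0xff
step 16: p <- ((p % 3) * max(q, -7))  0xf8
step 17: s <- (s + 1)                 0xf8
step 18: eval (s < (4 + (lane // 3))) 0xf8
step 19: p <- ((p % 3) * max(q, -7))  0xc0
step 20: s <- (s + 1)                 0xc0
step 21: eval (s < (4 + (lane // 3))) 0xc0
step 22: s <- ((p + -2) % 5)          0xff

Answer: 23 steps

p: 0,0,0,0,2,0,2,4
q: -3,-3,-3,-3,2,2,2,2
s: 3,3,3,3,0,3,0,2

steps = 23; useful = 145; efficiency = 145/184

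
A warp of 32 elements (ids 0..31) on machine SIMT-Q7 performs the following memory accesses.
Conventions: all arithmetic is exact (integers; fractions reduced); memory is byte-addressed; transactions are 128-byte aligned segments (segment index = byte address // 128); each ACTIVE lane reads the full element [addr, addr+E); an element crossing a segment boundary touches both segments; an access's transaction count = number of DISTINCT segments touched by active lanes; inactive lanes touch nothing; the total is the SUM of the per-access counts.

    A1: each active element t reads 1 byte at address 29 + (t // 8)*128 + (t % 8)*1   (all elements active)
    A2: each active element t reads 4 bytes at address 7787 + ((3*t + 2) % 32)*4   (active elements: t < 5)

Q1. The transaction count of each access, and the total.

A1: 4 transactions
A2: 2 transactions

Answer: 4,2; total 6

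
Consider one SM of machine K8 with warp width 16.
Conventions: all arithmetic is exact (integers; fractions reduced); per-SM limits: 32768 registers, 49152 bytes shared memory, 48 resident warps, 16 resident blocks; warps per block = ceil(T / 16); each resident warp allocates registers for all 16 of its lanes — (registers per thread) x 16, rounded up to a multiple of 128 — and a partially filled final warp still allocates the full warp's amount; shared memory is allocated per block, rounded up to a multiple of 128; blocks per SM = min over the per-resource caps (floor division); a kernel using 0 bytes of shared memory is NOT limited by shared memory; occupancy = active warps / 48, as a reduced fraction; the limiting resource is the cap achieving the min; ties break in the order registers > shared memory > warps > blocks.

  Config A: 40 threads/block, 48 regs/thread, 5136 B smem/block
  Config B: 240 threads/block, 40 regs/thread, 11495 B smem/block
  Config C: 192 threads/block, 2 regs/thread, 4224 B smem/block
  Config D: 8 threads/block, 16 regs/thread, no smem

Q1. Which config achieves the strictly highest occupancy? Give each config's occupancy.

occupancies: A 9/16, B 15/16, C 1, D 1/3

Answer: C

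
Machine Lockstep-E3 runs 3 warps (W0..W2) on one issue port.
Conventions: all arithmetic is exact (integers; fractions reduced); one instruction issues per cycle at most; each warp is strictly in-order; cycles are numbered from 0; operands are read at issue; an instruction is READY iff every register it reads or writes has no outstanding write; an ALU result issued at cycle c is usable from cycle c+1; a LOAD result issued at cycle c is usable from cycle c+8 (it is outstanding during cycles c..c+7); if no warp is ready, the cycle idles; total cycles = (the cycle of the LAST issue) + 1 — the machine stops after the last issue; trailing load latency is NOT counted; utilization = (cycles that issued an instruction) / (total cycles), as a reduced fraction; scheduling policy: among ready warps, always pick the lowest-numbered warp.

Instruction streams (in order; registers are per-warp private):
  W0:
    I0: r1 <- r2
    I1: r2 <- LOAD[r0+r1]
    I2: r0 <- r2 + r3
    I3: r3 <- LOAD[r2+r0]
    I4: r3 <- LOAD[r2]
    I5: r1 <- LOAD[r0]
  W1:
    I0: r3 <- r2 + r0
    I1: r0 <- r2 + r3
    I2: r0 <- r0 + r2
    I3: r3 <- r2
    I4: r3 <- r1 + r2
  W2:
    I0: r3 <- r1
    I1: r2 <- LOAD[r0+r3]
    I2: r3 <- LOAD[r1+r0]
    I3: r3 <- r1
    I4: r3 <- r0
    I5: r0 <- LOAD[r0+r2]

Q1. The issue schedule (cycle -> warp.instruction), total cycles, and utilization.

cycle 0: W0.I0
cycle 1: W0.I1
cycle 2: W1.I0
cycle 3: W1.I1
cycle 4: W1.I2
cycle 5: W1.I3
cycle 6: W1.I4
cycle 7: W2.I0
cycle 8: W2.I1
cycle 9: W0.I2
cycle 10: W0.I3
cycle 11: W2.I2
cycle 12: idle
cycle 13: idle
cycle 14: idle
cycle 15: idle
cycle 16: idle
cycle 17: idle
cycle 18: W0.I4
cycle 19: W0.I5
cycle 20: W2.I3
cycle 21: W2.I4
cycle 22: W2.I5

Answer: 23 cycles, utilization 17/23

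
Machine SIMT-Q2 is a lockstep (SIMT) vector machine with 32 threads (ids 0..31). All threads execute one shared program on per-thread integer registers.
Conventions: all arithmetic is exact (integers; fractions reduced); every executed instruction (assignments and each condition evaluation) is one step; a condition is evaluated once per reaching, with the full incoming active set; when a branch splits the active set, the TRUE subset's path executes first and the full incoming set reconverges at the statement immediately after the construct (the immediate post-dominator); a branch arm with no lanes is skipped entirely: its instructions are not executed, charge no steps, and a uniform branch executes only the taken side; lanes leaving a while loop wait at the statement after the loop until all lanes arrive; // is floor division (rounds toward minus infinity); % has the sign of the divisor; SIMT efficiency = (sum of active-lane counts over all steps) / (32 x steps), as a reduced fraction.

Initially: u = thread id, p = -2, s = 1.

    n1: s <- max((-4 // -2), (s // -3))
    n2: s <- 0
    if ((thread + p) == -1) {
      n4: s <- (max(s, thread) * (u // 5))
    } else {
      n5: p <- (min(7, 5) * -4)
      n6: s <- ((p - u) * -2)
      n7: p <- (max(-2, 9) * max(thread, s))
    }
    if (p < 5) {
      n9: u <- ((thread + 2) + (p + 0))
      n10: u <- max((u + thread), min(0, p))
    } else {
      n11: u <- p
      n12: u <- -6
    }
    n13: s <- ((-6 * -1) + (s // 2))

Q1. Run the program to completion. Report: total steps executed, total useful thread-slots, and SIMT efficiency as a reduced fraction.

Answer: 13 steps, 318 useful, 159/208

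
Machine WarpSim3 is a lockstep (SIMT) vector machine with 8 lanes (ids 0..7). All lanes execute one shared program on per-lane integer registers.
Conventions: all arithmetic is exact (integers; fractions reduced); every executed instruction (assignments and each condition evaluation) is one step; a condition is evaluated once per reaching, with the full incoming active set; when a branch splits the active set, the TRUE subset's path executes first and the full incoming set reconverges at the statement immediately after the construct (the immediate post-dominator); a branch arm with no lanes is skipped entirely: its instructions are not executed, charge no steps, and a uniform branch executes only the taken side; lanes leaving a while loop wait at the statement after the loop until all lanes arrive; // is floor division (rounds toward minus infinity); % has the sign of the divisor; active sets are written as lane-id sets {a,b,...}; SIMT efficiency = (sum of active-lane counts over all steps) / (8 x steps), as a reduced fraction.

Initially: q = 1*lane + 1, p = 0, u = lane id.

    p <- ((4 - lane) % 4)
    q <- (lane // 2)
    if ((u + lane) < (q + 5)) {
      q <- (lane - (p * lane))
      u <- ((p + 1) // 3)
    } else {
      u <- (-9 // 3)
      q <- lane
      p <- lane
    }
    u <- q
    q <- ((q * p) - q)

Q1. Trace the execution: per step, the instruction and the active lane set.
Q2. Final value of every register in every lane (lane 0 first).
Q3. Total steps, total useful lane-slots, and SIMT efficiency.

step 0: p <- ((4 - lane) % 4)        {0,1,2,3,4,5,6,7}
step 1: q <- (lane // 2)             {0,1,2,3,4,5,6,7}
step 2: eval ((u + lane) < (q + 5))  {0,1,2,3,4,5,6,7}
step 3: q <- (lane - (p * lane))     {0,1,2}
step 4: u <- ((p + 1) // 3)          {0,1,2}
step 5: u <- (-9 // 3)               {3,4,5,6,7}
step 6: q <- lane                    {3,4,5,6,7}
step 7: p <- lane                    {3,4,5,6,7}
step 8: u <- q                       {0,1,2,3,4,5,6,7}
step 9: q <- ((q * p) - q)           {0,1,2,3,4,5,6,7}

Answer: 10 steps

q: 0,-4,-2,6,12,20,30,42
p: 0,3,2,3,4,5,6,7
u: 0,-2,-2,3,4,5,6,7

steps = 10; useful = 61; efficiency = 61/80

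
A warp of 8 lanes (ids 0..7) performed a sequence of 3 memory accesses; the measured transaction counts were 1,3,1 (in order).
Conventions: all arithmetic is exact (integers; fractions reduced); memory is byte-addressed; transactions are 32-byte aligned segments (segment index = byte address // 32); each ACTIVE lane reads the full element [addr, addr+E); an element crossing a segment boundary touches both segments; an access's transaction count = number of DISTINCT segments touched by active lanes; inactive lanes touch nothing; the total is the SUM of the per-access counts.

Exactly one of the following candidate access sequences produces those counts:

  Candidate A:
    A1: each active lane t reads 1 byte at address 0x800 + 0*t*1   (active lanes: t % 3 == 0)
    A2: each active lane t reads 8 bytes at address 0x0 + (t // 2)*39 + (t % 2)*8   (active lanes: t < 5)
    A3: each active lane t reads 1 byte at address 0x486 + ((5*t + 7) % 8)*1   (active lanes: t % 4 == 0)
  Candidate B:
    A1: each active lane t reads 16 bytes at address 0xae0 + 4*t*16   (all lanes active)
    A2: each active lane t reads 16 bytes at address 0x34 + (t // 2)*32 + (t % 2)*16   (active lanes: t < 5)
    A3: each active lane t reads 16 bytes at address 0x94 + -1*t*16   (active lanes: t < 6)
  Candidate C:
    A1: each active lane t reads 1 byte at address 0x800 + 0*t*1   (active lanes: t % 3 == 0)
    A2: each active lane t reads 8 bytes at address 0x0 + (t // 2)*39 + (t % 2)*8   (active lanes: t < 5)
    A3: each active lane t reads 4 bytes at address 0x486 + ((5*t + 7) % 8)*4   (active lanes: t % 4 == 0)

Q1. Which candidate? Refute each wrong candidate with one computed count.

B: A1 gives 8 transactions, not 1
C: A3 gives 2 transactions, not 1
A: all counts match (1,3,1)

Answer: A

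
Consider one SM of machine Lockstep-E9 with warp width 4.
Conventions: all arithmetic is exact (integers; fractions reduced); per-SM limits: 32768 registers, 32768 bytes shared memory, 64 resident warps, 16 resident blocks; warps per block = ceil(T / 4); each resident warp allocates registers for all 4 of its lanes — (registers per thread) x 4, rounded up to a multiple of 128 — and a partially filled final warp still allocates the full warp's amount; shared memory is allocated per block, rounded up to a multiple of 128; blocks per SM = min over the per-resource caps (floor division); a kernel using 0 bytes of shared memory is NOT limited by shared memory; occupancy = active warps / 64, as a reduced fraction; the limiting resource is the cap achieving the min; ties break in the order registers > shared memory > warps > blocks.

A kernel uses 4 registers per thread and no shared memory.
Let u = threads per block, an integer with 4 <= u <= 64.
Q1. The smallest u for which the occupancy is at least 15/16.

Answer: u = 13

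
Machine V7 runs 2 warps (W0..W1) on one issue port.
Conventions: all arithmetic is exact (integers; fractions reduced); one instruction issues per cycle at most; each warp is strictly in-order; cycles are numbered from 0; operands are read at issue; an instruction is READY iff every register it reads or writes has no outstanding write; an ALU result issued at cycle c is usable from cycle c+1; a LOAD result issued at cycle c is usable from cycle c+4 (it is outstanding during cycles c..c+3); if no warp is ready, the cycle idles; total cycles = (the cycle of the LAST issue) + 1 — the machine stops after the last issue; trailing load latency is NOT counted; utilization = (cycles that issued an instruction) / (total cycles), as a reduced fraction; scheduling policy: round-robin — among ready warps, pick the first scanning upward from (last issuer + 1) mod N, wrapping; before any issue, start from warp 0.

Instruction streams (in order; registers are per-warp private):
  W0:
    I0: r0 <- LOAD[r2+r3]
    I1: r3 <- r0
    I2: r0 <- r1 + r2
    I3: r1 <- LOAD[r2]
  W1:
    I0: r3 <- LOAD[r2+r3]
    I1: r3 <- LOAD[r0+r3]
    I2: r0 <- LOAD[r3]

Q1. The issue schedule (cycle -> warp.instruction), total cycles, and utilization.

cycle 0: W0.I0
cycle 1: W1.I0
cycle 2: idle
cycle 3: idle
cycle 4: W0.I1
cycle 5: W1.I1
cycle 6: W0.I2
cycle 7: W0.I3
cycle 8: idle
cycle 9: W1.I2

Answer: 10 cycles, utilization 7/10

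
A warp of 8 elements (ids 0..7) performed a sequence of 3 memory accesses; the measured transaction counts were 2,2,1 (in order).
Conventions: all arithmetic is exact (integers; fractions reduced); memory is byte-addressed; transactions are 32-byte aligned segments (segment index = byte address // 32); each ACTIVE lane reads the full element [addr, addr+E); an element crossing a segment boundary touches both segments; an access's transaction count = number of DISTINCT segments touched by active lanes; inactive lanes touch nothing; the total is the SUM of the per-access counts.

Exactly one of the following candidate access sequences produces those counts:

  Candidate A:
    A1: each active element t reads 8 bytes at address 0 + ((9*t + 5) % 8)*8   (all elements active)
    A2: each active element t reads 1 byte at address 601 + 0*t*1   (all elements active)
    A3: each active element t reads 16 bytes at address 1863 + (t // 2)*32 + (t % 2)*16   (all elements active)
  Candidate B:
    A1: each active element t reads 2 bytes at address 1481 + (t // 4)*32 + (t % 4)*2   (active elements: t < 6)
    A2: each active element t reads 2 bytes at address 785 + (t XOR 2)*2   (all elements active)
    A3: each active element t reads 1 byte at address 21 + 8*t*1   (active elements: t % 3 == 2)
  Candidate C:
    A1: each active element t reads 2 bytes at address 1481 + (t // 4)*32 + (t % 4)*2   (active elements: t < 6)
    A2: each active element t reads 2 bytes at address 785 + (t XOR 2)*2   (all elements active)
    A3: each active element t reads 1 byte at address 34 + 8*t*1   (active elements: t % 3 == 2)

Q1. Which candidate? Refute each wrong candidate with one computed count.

A: A2 gives 1 transaction, not 2
C: A3 gives 2 transactions, not 1
B: all counts match (2,2,1)

Answer: B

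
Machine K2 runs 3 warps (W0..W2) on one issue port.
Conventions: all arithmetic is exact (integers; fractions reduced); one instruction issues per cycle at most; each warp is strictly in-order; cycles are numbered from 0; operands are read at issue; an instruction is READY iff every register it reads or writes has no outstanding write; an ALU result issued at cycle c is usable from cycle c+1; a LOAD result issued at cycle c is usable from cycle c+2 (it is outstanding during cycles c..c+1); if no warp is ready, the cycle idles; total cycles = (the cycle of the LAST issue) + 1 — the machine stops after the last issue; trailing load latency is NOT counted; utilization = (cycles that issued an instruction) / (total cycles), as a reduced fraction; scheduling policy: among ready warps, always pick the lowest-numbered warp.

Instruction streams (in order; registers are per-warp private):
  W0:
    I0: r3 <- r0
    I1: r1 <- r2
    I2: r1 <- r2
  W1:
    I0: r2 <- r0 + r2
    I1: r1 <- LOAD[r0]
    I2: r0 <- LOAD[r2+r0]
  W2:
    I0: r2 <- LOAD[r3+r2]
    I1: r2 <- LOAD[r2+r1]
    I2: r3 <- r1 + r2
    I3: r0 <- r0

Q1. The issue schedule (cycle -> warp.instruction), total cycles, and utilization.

cycle 0: W0.I0
cycle 1: W0.I1
cycle 2: W0.I2
cycle 3: W1.I0
cycle 4: W1.I1
cycle 5: W1.I2
cycle 6: W2.I0
cycle 7: idle
cycle 8: W2.I1
cycle 9: idle
cycle 10: W2.I2
cycle 11: W2.I3

Answer: 12 cycles, utilization 5/6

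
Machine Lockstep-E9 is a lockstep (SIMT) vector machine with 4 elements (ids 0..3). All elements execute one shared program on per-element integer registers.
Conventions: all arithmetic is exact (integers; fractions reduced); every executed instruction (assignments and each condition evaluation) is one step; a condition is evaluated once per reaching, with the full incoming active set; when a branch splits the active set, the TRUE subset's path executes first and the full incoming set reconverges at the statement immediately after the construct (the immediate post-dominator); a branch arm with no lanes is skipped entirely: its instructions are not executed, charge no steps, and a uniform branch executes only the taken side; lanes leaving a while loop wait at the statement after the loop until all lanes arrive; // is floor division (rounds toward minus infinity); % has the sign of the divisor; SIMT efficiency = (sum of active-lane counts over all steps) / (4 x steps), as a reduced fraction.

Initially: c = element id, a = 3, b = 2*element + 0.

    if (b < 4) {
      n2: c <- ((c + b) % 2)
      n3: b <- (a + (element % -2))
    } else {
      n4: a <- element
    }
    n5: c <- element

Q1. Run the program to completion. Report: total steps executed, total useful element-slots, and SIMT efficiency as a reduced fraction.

Answer: 5 steps, 14 useful, 7/10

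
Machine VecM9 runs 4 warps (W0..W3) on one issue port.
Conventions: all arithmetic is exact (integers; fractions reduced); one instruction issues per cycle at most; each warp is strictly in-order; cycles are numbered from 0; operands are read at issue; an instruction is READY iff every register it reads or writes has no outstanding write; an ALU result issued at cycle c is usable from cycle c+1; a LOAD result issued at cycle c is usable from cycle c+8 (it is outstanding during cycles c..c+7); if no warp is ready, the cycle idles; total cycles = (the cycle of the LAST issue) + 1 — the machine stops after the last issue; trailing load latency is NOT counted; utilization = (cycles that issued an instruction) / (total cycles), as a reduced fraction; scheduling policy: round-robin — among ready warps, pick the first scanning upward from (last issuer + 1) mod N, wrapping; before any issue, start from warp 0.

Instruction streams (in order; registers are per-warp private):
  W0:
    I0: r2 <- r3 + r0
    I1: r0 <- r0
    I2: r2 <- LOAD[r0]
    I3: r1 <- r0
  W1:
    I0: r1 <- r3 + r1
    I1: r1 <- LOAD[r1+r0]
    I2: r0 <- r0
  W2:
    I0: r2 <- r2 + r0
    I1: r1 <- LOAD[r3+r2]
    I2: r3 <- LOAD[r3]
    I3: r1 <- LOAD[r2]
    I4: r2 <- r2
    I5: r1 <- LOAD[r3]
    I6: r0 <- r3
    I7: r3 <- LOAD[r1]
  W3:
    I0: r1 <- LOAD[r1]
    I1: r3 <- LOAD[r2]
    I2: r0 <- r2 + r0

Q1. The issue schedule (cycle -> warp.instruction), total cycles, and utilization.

cycle 0: W0.I0
cycle 1: W1.I0
cycle 2: W2.I0
cycle 3: W3.I0
cycle 4: W0.I1
cycle 5: W1.I1
cycle 6: W2.I1
cycle 7: W3.I1
cycle 8: W0.I2
cycle 9: W1.I2
cycle 10: W2.I2
cycle 11: W3.I2
cycle 12: W0.I3
cycle 13: idle
cycle 14: W2.I3
cycle 15: W2.I4
cycle 16: idle
cycle 17: idle
cycle 18: idle
cycle 19: idle
cycle 20: idle
cycle 21: idle
cycle 22: W2.I5
cycle 23: W2.I6
cycle 24: idle
cycle 25: idle
cycle 26: idle
cycle 27: idle
cycle 28: idle
cycle 29: idle
cycle 30: W2.I7

Answer: 31 cycles, utilization 18/31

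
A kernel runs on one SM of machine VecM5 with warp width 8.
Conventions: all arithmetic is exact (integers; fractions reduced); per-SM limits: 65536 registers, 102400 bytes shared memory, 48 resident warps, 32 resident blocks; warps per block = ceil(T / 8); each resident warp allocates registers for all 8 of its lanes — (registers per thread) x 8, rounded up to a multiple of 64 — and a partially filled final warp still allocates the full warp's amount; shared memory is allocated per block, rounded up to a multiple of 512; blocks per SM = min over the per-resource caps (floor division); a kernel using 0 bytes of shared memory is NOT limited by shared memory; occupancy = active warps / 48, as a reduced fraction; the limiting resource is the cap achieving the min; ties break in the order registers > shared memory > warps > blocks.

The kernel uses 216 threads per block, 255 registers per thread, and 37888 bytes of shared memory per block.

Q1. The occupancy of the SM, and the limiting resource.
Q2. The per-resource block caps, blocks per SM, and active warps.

Answer: occupancy 9/16, limited by registers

registers: 1 block
shared memory: 2 blocks
warps: 1 block
blocks: 32 blocks

Answer: 1 block, 27 active warps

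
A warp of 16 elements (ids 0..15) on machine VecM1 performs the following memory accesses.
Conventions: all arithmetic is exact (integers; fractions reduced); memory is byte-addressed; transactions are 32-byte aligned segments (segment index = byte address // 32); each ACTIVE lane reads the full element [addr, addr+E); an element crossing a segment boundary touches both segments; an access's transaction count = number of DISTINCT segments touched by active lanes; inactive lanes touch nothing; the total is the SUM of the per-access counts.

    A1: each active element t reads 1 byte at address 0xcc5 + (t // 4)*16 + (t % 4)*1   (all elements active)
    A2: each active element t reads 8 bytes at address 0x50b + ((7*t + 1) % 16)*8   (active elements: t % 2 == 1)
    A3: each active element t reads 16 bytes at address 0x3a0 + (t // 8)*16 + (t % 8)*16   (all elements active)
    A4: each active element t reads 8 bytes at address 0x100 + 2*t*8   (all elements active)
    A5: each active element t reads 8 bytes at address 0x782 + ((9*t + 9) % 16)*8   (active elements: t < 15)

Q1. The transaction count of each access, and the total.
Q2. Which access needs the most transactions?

A1: 2 transactions
A2: 5 transactions
A3: 5 transactions
A4: 8 transactions
A5: 5 transactions

Answer: 2,5,5,8,5; total 25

Answer: A4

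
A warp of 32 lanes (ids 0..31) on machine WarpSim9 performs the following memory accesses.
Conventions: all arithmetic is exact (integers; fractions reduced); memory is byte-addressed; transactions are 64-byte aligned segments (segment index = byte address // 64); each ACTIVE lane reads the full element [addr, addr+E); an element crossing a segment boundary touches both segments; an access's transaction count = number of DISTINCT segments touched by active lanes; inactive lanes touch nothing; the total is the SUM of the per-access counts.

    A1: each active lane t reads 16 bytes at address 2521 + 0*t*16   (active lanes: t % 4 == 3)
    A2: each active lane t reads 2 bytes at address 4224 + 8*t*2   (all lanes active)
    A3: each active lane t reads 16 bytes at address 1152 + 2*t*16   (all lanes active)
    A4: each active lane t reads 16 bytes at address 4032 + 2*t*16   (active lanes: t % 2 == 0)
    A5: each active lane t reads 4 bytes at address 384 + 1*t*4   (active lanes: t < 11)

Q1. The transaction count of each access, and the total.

A1: 1 transaction
A2: 8 transactions
A3: 16 transactions
A4: 16 transactions
A5: 1 transaction

Answer: 1,8,16,16,1; total 42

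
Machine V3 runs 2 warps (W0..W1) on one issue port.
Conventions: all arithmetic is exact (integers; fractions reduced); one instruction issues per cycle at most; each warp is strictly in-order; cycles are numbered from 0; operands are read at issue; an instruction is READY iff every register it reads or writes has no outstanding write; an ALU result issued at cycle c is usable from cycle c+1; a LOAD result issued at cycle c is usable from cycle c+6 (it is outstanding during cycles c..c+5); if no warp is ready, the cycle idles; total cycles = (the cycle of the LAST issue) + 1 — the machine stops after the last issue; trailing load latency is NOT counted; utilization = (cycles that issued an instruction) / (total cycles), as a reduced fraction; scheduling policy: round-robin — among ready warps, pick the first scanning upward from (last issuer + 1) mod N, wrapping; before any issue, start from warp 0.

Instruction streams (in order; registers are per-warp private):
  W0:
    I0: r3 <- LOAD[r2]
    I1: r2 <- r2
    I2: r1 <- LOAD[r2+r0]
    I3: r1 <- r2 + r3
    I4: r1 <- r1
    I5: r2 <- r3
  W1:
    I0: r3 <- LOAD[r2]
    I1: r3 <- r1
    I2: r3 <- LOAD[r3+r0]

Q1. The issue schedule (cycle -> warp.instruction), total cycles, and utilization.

cycle 0: W0.I0
cycle 1: W1.I0
cycle 2: W0.I1
cycle 3: W0.I2
cycle 4: idle
cycle 5: idle
cycle 6: idle
cycle 7: W1.I1
cycle 8: W1.I2
cycle 9: W0.I3
cycle 10: W0.I4
cycle 11: W0.I5

Answer: 12 cycles, utilization 3/4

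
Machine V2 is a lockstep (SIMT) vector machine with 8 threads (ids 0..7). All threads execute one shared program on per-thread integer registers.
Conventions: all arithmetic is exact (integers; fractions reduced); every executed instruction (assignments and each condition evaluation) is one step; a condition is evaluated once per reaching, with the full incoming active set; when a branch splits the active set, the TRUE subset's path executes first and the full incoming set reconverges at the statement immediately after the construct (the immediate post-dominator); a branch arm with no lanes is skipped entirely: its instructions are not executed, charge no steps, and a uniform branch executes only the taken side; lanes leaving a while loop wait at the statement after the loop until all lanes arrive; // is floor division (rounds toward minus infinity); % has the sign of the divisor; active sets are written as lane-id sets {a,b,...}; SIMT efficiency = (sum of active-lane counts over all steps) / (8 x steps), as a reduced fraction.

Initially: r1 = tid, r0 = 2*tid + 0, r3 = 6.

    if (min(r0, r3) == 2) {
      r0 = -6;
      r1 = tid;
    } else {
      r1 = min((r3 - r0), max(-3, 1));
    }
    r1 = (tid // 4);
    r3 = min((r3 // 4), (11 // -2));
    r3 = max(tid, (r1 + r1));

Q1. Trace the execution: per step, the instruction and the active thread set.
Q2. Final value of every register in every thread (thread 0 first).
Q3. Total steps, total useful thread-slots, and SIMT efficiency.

step 0: eval (min(r0, r3) == 2)      {0,1,2,3,4,5,6,7}
step 1: r0 <- -6                     {1}
step 2: r1 <- tid                    {1}
step 3: r1 <- min((r3 - r0), max(-3, 1)) {0,2,3,4,5,6,7}
step 4: r1 <- (tid // 4)             {0,1,2,3,4,5,6,7}
step 5: r3 <- min((r3 // 4), (11 // -2)) {0,1,2,3,4,5,6,7}
step 6: r3 <- max(tid, (r1 + r1))    {0,1,2,3,4,5,6,7}

Answer: 7 steps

r1: 0,0,0,0,1,1,1,1
r0: 0,-6,4,6,8,10,12,14
r3: 0,1,2,3,4,5,6,7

steps = 7; useful = 41; efficiency = 41/56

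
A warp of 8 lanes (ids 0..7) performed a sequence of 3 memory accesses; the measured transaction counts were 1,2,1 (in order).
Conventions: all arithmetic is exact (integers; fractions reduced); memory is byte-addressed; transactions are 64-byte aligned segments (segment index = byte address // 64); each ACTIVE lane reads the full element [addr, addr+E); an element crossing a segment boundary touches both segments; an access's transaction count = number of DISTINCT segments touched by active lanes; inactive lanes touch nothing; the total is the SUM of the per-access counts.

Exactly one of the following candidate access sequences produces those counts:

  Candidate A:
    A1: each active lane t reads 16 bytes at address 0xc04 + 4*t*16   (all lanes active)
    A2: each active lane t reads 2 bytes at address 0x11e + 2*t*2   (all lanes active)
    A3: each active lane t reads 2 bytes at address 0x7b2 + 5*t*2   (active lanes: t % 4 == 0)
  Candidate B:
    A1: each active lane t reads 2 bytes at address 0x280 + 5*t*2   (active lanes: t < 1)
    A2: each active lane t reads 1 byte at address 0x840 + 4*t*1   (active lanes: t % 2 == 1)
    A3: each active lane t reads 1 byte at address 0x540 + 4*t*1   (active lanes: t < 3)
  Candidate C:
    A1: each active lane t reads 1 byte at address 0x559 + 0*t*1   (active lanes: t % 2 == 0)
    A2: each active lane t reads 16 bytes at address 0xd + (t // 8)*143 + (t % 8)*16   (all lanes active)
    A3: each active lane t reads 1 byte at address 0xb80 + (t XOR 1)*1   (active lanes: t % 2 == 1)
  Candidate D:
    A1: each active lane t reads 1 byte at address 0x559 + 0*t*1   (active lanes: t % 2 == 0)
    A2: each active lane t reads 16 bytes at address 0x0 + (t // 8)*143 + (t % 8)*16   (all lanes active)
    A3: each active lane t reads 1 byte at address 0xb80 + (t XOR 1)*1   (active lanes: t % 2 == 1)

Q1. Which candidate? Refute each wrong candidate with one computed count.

A: A1 gives 8 transactions, not 1
B: A2 gives 1 transaction, not 2
C: A2 gives 3 transactions, not 2
D: all counts match (1,2,1)

Answer: D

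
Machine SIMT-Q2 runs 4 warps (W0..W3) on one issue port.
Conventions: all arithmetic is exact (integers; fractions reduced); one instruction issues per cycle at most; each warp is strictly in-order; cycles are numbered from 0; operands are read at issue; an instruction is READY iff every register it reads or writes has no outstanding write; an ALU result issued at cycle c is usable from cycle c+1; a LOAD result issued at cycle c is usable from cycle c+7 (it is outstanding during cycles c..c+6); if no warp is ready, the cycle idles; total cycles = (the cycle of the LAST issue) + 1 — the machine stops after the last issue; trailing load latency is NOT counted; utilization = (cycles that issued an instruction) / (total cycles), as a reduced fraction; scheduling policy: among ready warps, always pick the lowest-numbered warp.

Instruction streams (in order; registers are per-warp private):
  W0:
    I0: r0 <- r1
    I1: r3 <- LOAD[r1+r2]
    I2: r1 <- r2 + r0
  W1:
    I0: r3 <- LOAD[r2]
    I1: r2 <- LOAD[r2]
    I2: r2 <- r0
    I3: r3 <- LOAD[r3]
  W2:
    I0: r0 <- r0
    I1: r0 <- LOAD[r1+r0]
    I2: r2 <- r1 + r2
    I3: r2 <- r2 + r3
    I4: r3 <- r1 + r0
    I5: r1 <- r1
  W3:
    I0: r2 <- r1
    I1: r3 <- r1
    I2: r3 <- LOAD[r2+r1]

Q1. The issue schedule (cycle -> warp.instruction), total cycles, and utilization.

cycle 0: W0.I0
cycle 1: W0.I1
cycle 2: W0.I2
cycle 3: W1.I0
cycle 4: W1.I1
cycle 5: W2.I0
cycle 6: W2.I1
cycle 7: W2.I2
cycle 8: W2.I3
cycle 9: W3.I0
cycle 10: W3.I1
cycle 11: W1.I2
cycle 12: W1.I3
cycle 13: W2.I4
cycle 14: W2.I5
cycle 15: W3.I2

Answer: 16 cycles, utilization 1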